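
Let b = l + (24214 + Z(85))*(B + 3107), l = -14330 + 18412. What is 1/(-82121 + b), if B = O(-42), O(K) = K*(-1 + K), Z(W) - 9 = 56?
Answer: 1/119204688 ≈ 8.3889e-9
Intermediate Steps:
Z(W) = 65 (Z(W) = 9 + 56 = 65)
B = 1806 (B = -42*(-1 - 42) = -42*(-43) = 1806)
l = 4082
b = 119286809 (b = 4082 + (24214 + 65)*(1806 + 3107) = 4082 + 24279*4913 = 4082 + 119282727 = 119286809)
1/(-82121 + b) = 1/(-82121 + 119286809) = 1/119204688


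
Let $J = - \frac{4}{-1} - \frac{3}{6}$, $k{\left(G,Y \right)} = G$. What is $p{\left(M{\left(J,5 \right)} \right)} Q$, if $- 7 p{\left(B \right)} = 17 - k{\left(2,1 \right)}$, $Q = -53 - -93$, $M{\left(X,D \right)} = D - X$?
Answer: $- \frac{600}{7} \approx -85.714$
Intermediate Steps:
$J = \frac{7}{2}$ ($J = \left(-4\right) \left(-1\right) - \frac{1}{2} = 4 - \frac{1}{2} = \frac{7}{2} \approx 3.5$)
$Q = 40$ ($Q = -53 + 93 = 40$)
$p{\left(B \right)} = - \frac{15}{7}$ ($p{\left(B \right)} = - \frac{17 - 2}{7} = \left(- \frac{1}{7}\right) 15 = - \frac{15}{7}$)
$p{\left(M{\left(J,5 \right)} \right)} Q = \left(- \frac{15}{7}\right) 40 = - \frac{600}{7}$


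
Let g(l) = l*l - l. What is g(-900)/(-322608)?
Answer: -67575/26884 ≈ -2.5136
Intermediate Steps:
g(l) = l**2 - l
g(-900)/(-322608) = -900*(-1 - 900)/(-322608) = -900*(-901)*(-1/322608) = 810900*(-1/322608) = -67575/26884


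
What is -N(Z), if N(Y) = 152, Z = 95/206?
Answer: -152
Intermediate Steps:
Z = 95/206 (Z = 95*(1/206) = 95/206 ≈ 0.46116)
-N(Z) = -1*152 = -152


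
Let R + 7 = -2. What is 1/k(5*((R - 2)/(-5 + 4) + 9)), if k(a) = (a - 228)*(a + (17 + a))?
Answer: -1/27776 ≈ -3.6002e-5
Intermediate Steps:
R = -9 (R = -7 - 2 = -9)
k(a) = (-228 + a)*(17 + 2*a)
1/k(5*((R - 2)/(-5 + 4) + 9)) = 1/(-3876 - 2195*((-9 - 2)/(-5 + 4) + 9) + 2*(5*((-9 - 2)/(-5 + 4) + 9))**2) = 1/(-3876 - 2195*(-11/(-1) + 9) + 2*(5*(-11/(-1) + 9))**2) = 1/(-3876 - 2195*(-11*(-1) + 9) + 2*(5*(-11*(-1) + 9))**2) = 1/(-3876 - 2195*(11 + 9) + 2*(5*(11 + 9))**2) = 1/(-3876 - 2195*20 + 2*(5*20)**2) = 1/(-3876 - 439*100 + 2*100**2) = 1/(-3876 - 43900 + 2*10000) = 1/(-3876 - 43900 + 20000) = 1/(-27776) = -1/27776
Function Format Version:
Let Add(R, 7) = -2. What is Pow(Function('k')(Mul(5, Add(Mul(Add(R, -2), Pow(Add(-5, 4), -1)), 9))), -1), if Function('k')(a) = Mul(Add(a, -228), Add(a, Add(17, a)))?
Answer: Rational(-1, 27776) ≈ -3.6002e-5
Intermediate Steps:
R = -9 (R = Add(-7, -2) = -9)
Function('k')(a) = Mul(Add(-228, a), Add(17, Mul(2, a)))
Pow(Function('k')(Mul(5, Add(Mul(Add(R, -2), Pow(Add(-5, 4), -1)), 9))), -1) = Pow(Add(-3876, Mul(-439, Mul(5, Add(Mul(Add(-9, -2), Pow(Add(-5, 4), -1)), 9))), Mul(2, Pow(Mul(5, Add(Mul(Add(-9, -2), Pow(Add(-5, 4), -1)), 9)), 2))), -1) = Pow(Add(-3876, Mul(-439, Mul(5, Add(Mul(-11, Pow(-1, -1)), 9))), Mul(2, Pow(Mul(5, Add(Mul(-11, Pow(-1, -1)), 9)), 2))), -1) = Pow(Add(-3876, Mul(-439, Mul(5, Add(Mul(-11, -1), 9))), Mul(2, Pow(Mul(5, Add(Mul(-11, -1), 9)), 2))), -1) = Pow(Add(-3876, Mul(-439, Mul(5, Add(11, 9))), Mul(2, Pow(Mul(5, Add(11, 9)), 2))), -1) = Pow(Add(-3876, Mul(-439, Mul(5, 20)), Mul(2, Pow(Mul(5, 20), 2))), -1) = Pow(Add(-3876, Mul(-439, 100), Mul(2, Pow(100, 2))), -1) = Pow(Add(-3876, -43900, Mul(2, 10000)), -1) = Pow(Add(-3876, -43900, 20000), -1) = Pow(-27776, -1) = Rational(-1, 27776)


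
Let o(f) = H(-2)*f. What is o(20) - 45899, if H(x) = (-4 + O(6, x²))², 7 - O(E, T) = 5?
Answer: -45819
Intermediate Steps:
O(E, T) = 2 (O(E, T) = 7 - 1*5 = 7 - 5 = 2)
H(x) = 4 (H(x) = (-4 + 2)² = (-2)² = 4)
o(f) = 4*f
o(20) - 45899 = 4*20 - 45899 = 80 - 45899 = -45819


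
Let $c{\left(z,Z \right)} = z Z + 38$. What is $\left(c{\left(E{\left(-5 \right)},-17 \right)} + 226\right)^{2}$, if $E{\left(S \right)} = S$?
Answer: $121801$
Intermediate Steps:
$c{\left(z,Z \right)} = 38 + Z z$ ($c{\left(z,Z \right)} = Z z + 38 = 38 + Z z$)
$\left(c{\left(E{\left(-5 \right)},-17 \right)} + 226\right)^{2} = \left(\left(38 - -85\right) + 226\right)^{2} = \left(\left(38 + 85\right) + 226\right)^{2} = \left(123 + 226\right)^{2} = 349^{2} = 121801$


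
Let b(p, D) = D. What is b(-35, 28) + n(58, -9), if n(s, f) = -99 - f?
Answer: -62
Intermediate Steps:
b(-35, 28) + n(58, -9) = 28 + (-99 - 1*(-9)) = 28 + (-99 + 9) = 28 - 90 = -62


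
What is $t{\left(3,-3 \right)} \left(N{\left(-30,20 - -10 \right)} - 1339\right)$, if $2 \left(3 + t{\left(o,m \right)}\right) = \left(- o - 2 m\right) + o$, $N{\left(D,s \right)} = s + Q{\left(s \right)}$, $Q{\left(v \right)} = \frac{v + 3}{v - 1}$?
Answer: $0$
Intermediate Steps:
$Q{\left(v \right)} = \frac{3 + v}{-1 + v}$
$N{\left(D,s \right)} = s + \frac{3 + s}{-1 + s}$
$t{\left(o,m \right)} = -3 - m$ ($t{\left(o,m \right)} = -3 + \frac{\left(- o - 2 m\right) + o}{2} = -3 + \frac{\left(-2\right) m}{2} = -3 - m$)
$t{\left(3,-3 \right)} \left(N{\left(-30,20 - -10 \right)} - 1339\right) = \left(-3 - -3\right) \left(\frac{3 + \left(20 - -10\right)^{2}}{-1 + \left(20 - -10\right)} - 1339\right) = \left(-3 + 3\right) \left(\frac{3 + \left(20 + 10\right)^{2}}{-1 + \left(20 + 10\right)} - 1339\right) = 0 \left(\frac{3 + 30^{2}}{-1 + 30} - 1339\right) = 0 \left(\frac{3 + 900}{29} - 1339\right) = 0 \left(\frac{1}{29} \cdot 903 - 1339\right) = 0 \left(\frac{903}{29} - 1339\right) = 0 \left(- \frac{37928}{29}\right) = 0$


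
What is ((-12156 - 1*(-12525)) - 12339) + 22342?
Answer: 10372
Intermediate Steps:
((-12156 - 1*(-12525)) - 12339) + 22342 = ((-12156 + 12525) - 12339) + 22342 = (369 - 12339) + 22342 = -11970 + 22342 = 10372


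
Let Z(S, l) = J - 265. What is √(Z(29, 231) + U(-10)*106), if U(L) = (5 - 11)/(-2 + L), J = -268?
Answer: 4*I*√30 ≈ 21.909*I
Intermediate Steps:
Z(S, l) = -533 (Z(S, l) = -268 - 265 = -533)
U(L) = -6/(-2 + L)
√(Z(29, 231) + U(-10)*106) = √(-533 - 6/(-2 - 10)*106) = √(-533 - 6/(-12)*106) = √(-533 - 6*(-1/12)*106) = √(-533 + (½)*106) = √(-533 + 53) = √(-480) = 4*I*√30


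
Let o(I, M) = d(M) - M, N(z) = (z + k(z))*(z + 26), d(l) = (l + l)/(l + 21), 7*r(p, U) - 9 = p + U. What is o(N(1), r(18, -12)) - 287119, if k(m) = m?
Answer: -54265861/189 ≈ -2.8712e+5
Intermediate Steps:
r(p, U) = 9/7 + U/7 + p/7 (r(p, U) = 9/7 + (p + U)/7 = 9/7 + (U + p)/7 = 9/7 + (U/7 + p/7) = 9/7 + U/7 + p/7)
d(l) = 2*l/(21 + l) (d(l) = (2*l)/(21 + l) = 2*l/(21 + l))
N(z) = 2*z*(26 + z) (N(z) = (z + z)*(z + 26) = (2*z)*(26 + z) = 2*z*(26 + z))
o(I, M) = -M + 2*M/(21 + M) (o(I, M) = 2*M/(21 + M) - M = -M + 2*M/(21 + M))
o(N(1), r(18, -12)) - 287119 = (9/7 + (⅐)*(-12) + (⅐)*18)*(-19 - (9/7 + (⅐)*(-12) + (⅐)*18))/(21 + (9/7 + (⅐)*(-12) + (⅐)*18)) - 287119 = (9/7 - 12/7 + 18/7)*(-19 - (9/7 - 12/7 + 18/7))/(21 + (9/7 - 12/7 + 18/7)) - 287119 = 15*(-19 - 1*15/7)/(7*(21 + 15/7)) - 287119 = 15*(-19 - 15/7)/(7*(162/7)) - 287119 = (15/7)*(7/162)*(-148/7) - 287119 = -370/189 - 287119 = -54265861/189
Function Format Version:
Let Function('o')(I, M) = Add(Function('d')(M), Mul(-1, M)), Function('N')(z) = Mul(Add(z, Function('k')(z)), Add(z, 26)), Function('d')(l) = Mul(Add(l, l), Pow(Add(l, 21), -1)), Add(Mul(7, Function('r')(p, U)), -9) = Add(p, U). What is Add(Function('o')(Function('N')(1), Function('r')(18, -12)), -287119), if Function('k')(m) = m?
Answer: Rational(-54265861, 189) ≈ -2.8712e+5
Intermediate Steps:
Function('r')(p, U) = Add(Rational(9, 7), Mul(Rational(1, 7), U), Mul(Rational(1, 7), p)) (Function('r')(p, U) = Add(Rational(9, 7), Mul(Rational(1, 7), Add(p, U))) = Add(Rational(9, 7), Mul(Rational(1, 7), Add(U, p))) = Add(Rational(9, 7), Add(Mul(Rational(1, 7), U), Mul(Rational(1, 7), p))) = Add(Rational(9, 7), Mul(Rational(1, 7), U), Mul(Rational(1, 7), p)))
Function('d')(l) = Mul(2, l, Pow(Add(21, l), -1)) (Function('d')(l) = Mul(Mul(2, l), Pow(Add(21, l), -1)) = Mul(2, l, Pow(Add(21, l), -1)))
Function('N')(z) = Mul(2, z, Add(26, z)) (Function('N')(z) = Mul(Add(z, z), Add(z, 26)) = Mul(Mul(2, z), Add(26, z)) = Mul(2, z, Add(26, z)))
Function('o')(I, M) = Add(Mul(-1, M), Mul(2, M, Pow(Add(21, M), -1))) (Function('o')(I, M) = Add(Mul(2, M, Pow(Add(21, M), -1)), Mul(-1, M)) = Add(Mul(-1, M), Mul(2, M, Pow(Add(21, M), -1))))
Add(Function('o')(Function('N')(1), Function('r')(18, -12)), -287119) = Add(Mul(Add(Rational(9, 7), Mul(Rational(1, 7), -12), Mul(Rational(1, 7), 18)), Pow(Add(21, Add(Rational(9, 7), Mul(Rational(1, 7), -12), Mul(Rational(1, 7), 18))), -1), Add(-19, Mul(-1, Add(Rational(9, 7), Mul(Rational(1, 7), -12), Mul(Rational(1, 7), 18))))), -287119) = Add(Mul(Add(Rational(9, 7), Rational(-12, 7), Rational(18, 7)), Pow(Add(21, Add(Rational(9, 7), Rational(-12, 7), Rational(18, 7))), -1), Add(-19, Mul(-1, Add(Rational(9, 7), Rational(-12, 7), Rational(18, 7))))), -287119) = Add(Mul(Rational(15, 7), Pow(Add(21, Rational(15, 7)), -1), Add(-19, Mul(-1, Rational(15, 7)))), -287119) = Add(Mul(Rational(15, 7), Pow(Rational(162, 7), -1), Add(-19, Rational(-15, 7))), -287119) = Add(Mul(Rational(15, 7), Rational(7, 162), Rational(-148, 7)), -287119) = Add(Rational(-370, 189), -287119) = Rational(-54265861, 189)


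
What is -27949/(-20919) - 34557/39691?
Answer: 20338204/43699791 ≈ 0.46541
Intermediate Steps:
-27949/(-20919) - 34557/39691 = -27949*(-1/20919) - 34557*1/39691 = 1471/1101 - 34557/39691 = 20338204/43699791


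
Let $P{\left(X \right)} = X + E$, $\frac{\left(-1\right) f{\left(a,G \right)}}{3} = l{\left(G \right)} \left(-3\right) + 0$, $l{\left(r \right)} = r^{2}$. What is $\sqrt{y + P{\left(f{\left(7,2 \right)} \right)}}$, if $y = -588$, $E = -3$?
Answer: $i \sqrt{555} \approx 23.558 i$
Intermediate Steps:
$f{\left(a,G \right)} = 9 G^{2}$ ($f{\left(a,G \right)} = - 3 \left(G^{2} \left(-3\right) + 0\right) = - 3 \left(- 3 G^{2} + 0\right) = - 3 \left(- 3 G^{2}\right) = 9 G^{2}$)
$P{\left(X \right)} = -3 + X$ ($P{\left(X \right)} = X - 3 = -3 + X$)
$\sqrt{y + P{\left(f{\left(7,2 \right)} \right)}} = \sqrt{-588 - \left(3 - 9 \cdot 2^{2}\right)} = \sqrt{-588 + \left(-3 + 9 \cdot 4\right)} = \sqrt{-588 + \left(-3 + 36\right)} = \sqrt{-588 + 33} = \sqrt{-555} = i \sqrt{555}$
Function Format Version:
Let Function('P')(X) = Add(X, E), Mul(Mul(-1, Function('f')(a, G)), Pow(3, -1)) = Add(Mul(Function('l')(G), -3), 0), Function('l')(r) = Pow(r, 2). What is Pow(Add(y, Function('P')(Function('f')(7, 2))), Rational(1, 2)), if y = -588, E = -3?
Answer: Mul(I, Pow(555, Rational(1, 2))) ≈ Mul(23.558, I)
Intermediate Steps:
Function('f')(a, G) = Mul(9, Pow(G, 2)) (Function('f')(a, G) = Mul(-3, Add(Mul(Pow(G, 2), -3), 0)) = Mul(-3, Add(Mul(-3, Pow(G, 2)), 0)) = Mul(-3, Mul(-3, Pow(G, 2))) = Mul(9, Pow(G, 2)))
Function('P')(X) = Add(-3, X) (Function('P')(X) = Add(X, -3) = Add(-3, X))
Pow(Add(y, Function('P')(Function('f')(7, 2))), Rational(1, 2)) = Pow(Add(-588, Add(-3, Mul(9, Pow(2, 2)))), Rational(1, 2)) = Pow(Add(-588, Add(-3, Mul(9, 4))), Rational(1, 2)) = Pow(Add(-588, Add(-3, 36)), Rational(1, 2)) = Pow(Add(-588, 33), Rational(1, 2)) = Pow(-555, Rational(1, 2)) = Mul(I, Pow(555, Rational(1, 2)))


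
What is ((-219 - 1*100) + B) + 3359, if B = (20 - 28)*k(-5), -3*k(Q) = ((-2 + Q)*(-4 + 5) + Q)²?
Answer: 3424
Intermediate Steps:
k(Q) = -(-2 + 2*Q)²/3 (k(Q) = -((-2 + Q)*(-4 + 5) + Q)²/3 = -((-2 + Q)*1 + Q)²/3 = -((-2 + Q) + Q)²/3 = -(-2 + 2*Q)²/3)
B = 384 (B = (20 - 28)*(-4*(-1 - 5)²/3) = -(-32)*(-6)²/3 = -(-32)*36/3 = -8*(-48) = 384)
((-219 - 1*100) + B) + 3359 = ((-219 - 1*100) + 384) + 3359 = ((-219 - 100) + 384) + 3359 = (-319 + 384) + 3359 = 65 + 3359 = 3424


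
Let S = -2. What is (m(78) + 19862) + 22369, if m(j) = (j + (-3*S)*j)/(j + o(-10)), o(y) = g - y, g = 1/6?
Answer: 22343475/529 ≈ 42237.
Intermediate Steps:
g = ⅙ ≈ 0.16667
o(y) = ⅙ - y
m(j) = 7*j/(61/6 + j) (m(j) = (j + (-3*(-2))*j)/(j + (⅙ - 1*(-10))) = (j + 6*j)/(j + (⅙ + 10)) = (7*j)/(j + 61/6) = (7*j)/(61/6 + j) = 7*j/(61/6 + j))
(m(78) + 19862) + 22369 = (42*78/(61 + 6*78) + 19862) + 22369 = (42*78/(61 + 468) + 19862) + 22369 = (42*78/529 + 19862) + 22369 = (42*78*(1/529) + 19862) + 22369 = (3276/529 + 19862) + 22369 = 10510274/529 + 22369 = 22343475/529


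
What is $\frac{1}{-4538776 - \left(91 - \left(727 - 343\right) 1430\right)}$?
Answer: $- \frac{1}{3989747} \approx -2.5064 \cdot 10^{-7}$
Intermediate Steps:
$\frac{1}{-4538776 - \left(91 - \left(727 - 343\right) 1430\right)} = \frac{1}{-4538776 + \left(384 \cdot 1430 - 91\right)} = \frac{1}{-4538776 + \left(549120 - 91\right)} = \frac{1}{-4538776 + 549029} = \frac{1}{-3989747} = - \frac{1}{3989747}$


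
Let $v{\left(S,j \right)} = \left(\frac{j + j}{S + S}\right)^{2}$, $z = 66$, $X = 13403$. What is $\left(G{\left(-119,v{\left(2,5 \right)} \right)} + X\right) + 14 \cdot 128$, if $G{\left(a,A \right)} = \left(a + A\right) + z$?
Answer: $\frac{60593}{4} \approx 15148.0$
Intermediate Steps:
$v{\left(S,j \right)} = \frac{j^{2}}{S^{2}}$ ($v{\left(S,j \right)} = \left(\frac{2 j}{2 S}\right)^{2} = \left(2 j \frac{1}{2 S}\right)^{2} = \left(\frac{j}{S}\right)^{2} = \frac{j^{2}}{S^{2}}$)
$G{\left(a,A \right)} = 66 + A + a$ ($G{\left(a,A \right)} = \left(a + A\right) + 66 = \left(A + a\right) + 66 = 66 + A + a$)
$\left(G{\left(-119,v{\left(2,5 \right)} \right)} + X\right) + 14 \cdot 128 = \left(\left(66 + \frac{5^{2}}{4} - 119\right) + 13403\right) + 14 \cdot 128 = \left(\left(66 + \frac{1}{4} \cdot 25 - 119\right) + 13403\right) + 1792 = \left(\left(66 + \frac{25}{4} - 119\right) + 13403\right) + 1792 = \left(- \frac{187}{4} + 13403\right) + 1792 = \frac{53425}{4} + 1792 = \frac{60593}{4}$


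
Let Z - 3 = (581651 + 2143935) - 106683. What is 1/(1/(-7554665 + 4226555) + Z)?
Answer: 3328110/8716007247659 ≈ 3.8184e-7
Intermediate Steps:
Z = 2618906 (Z = 3 + ((581651 + 2143935) - 106683) = 3 + (2725586 - 106683) = 3 + 2618903 = 2618906)
1/(1/(-7554665 + 4226555) + Z) = 1/(1/(-7554665 + 4226555) + 2618906) = 1/(1/(-3328110) + 2618906) = 1/(-1/3328110 + 2618906) = 1/(8716007247659/3328110) = 3328110/8716007247659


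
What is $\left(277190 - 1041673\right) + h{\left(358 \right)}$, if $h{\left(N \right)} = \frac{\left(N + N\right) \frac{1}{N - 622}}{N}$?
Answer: $- \frac{100911757}{132} \approx -7.6448 \cdot 10^{5}$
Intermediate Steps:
$h{\left(N \right)} = \frac{2}{-622 + N}$ ($h{\left(N \right)} = \frac{2 N \frac{1}{-622 + N}}{N} = \frac{2}{-622 + N}$)
$\left(277190 - 1041673\right) + h{\left(358 \right)} = \left(277190 - 1041673\right) + \frac{2}{-622 + 358} = -764483 + \frac{2}{-264} = -764483 + 2 \left(- \frac{1}{264}\right) = -764483 - \frac{1}{132} = - \frac{100911757}{132}$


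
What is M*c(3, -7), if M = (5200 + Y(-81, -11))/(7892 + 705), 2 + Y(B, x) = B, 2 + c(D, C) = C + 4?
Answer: -25585/8597 ≈ -2.9760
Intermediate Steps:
c(D, C) = 2 + C (c(D, C) = -2 + (C + 4) = -2 + (4 + C) = 2 + C)
Y(B, x) = -2 + B
M = 5117/8597 (M = (5200 + (-2 - 81))/(7892 + 705) = (5200 - 83)/8597 = 5117*(1/8597) = 5117/8597 ≈ 0.59521)
M*c(3, -7) = 5117*(2 - 7)/8597 = (5117/8597)*(-5) = -25585/8597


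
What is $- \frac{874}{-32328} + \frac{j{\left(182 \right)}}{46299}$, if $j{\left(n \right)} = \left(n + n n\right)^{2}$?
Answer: $\frac{97981300049}{4089492} \approx 23959.0$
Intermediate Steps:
$j{\left(n \right)} = \left(n + n^{2}\right)^{2}$
$- \frac{874}{-32328} + \frac{j{\left(182 \right)}}{46299} = - \frac{874}{-32328} + \frac{182^{2} \left(1 + 182\right)^{2}}{46299} = \left(-874\right) \left(- \frac{1}{32328}\right) + 33124 \cdot 183^{2} \cdot \frac{1}{46299} = \frac{437}{16164} + 33124 \cdot 33489 \cdot \frac{1}{46299} = \frac{437}{16164} + 1109289636 \cdot \frac{1}{46299} = \frac{437}{16164} + \frac{6061692}{253} = \frac{97981300049}{4089492}$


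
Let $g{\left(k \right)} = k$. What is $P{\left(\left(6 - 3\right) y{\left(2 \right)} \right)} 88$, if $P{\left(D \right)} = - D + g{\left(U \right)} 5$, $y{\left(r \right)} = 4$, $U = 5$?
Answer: $1144$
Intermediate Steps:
$P{\left(D \right)} = 25 - D$ ($P{\left(D \right)} = - D + 5 \cdot 5 = - D + 25 = 25 - D$)
$P{\left(\left(6 - 3\right) y{\left(2 \right)} \right)} 88 = \left(25 - \left(6 - 3\right) 4\right) 88 = \left(25 - 3 \cdot 4\right) 88 = \left(25 - 12\right) 88 = 13 \cdot 88 = 1144$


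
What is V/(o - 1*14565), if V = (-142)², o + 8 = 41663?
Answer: 10082/13545 ≈ 0.74433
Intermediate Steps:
o = 41655 (o = -8 + 41663 = 41655)
V = 20164
V/(o - 1*14565) = 20164/(41655 - 1*14565) = 20164/(41655 - 14565) = 20164/27090 = 20164*(1/27090) = 10082/13545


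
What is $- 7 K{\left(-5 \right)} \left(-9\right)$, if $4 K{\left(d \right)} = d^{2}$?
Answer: $\frac{1575}{4} \approx 393.75$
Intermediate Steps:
$K{\left(d \right)} = \frac{d^{2}}{4}$
$- 7 K{\left(-5 \right)} \left(-9\right) = - 7 \frac{\left(-5\right)^{2}}{4} \left(-9\right) = - 7 \cdot \frac{1}{4} \cdot 25 \left(-9\right) = \left(-7\right) \frac{25}{4} \left(-9\right) = \left(- \frac{175}{4}\right) \left(-9\right) = \frac{1575}{4}$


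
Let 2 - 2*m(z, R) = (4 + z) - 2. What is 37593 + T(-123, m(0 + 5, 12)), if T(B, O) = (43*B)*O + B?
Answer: 101385/2 ≈ 50693.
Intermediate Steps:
m(z, R) = -z/2 (m(z, R) = 1 - ((4 + z) - 2)/2 = 1 - (2 + z)/2 = 1 + (-1 - z/2) = -z/2)
T(B, O) = B + 43*B*O (T(B, O) = 43*B*O + B = B + 43*B*O)
37593 + T(-123, m(0 + 5, 12)) = 37593 - 123*(1 + 43*(-(0 + 5)/2)) = 37593 - 123*(1 + 43*(-½*5)) = 37593 - 123*(1 + 43*(-5/2)) = 37593 - 123*(1 - 215/2) = 37593 - 123*(-213/2) = 37593 + 26199/2 = 101385/2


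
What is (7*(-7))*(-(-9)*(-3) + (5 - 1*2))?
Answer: 1176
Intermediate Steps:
(7*(-7))*(-(-9)*(-3) + (5 - 1*2)) = -49*(-3*9 + (5 - 2)) = -49*(-27 + 3) = -49*(-24) = 1176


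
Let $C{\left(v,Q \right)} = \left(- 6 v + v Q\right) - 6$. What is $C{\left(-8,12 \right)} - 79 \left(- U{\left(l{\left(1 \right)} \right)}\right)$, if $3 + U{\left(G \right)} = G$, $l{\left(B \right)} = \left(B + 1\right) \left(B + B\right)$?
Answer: $25$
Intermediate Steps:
$l{\left(B \right)} = 2 B \left(1 + B\right)$ ($l{\left(B \right)} = \left(1 + B\right) 2 B = 2 B \left(1 + B\right)$)
$C{\left(v,Q \right)} = -6 - 6 v + Q v$ ($C{\left(v,Q \right)} = \left(- 6 v + Q v\right) - 6 = -6 - 6 v + Q v$)
$U{\left(G \right)} = -3 + G$
$C{\left(-8,12 \right)} - 79 \left(- U{\left(l{\left(1 \right)} \right)}\right) = \left(-6 - -48 + 12 \left(-8\right)\right) - 79 \left(- (-3 + 2 \cdot 1 \left(1 + 1\right))\right) = \left(-6 + 48 - 96\right) - 79 \left(- (-3 + 2 \cdot 1 \cdot 2)\right) = -54 - 79 \left(- (-3 + 4)\right) = -54 - 79 \left(\left(-1\right) 1\right) = -54 - -79 = -54 + 79 = 25$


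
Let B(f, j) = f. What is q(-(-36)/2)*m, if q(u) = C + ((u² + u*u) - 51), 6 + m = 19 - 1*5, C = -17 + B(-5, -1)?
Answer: 4600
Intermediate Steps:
C = -22 (C = -17 - 5 = -22)
m = 8 (m = -6 + (19 - 1*5) = -6 + (19 - 5) = -6 + 14 = 8)
q(u) = -73 + 2*u² (q(u) = -22 + ((u² + u*u) - 51) = -22 + ((u² + u²) - 51) = -22 + (2*u² - 51) = -22 + (-51 + 2*u²) = -73 + 2*u²)
q(-(-36)/2)*m = (-73 + 2*(-(-36)/2)²)*8 = (-73 + 2*(-18*(-1))²)*8 = (-73 + 2*18²)*8 = (-73 + 2*324)*8 = (-73 + 648)*8 = 575*8 = 4600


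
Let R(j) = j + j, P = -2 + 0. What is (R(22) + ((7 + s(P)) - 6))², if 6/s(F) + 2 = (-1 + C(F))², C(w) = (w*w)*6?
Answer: 562685841/277729 ≈ 2026.0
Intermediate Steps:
P = -2
R(j) = 2*j
C(w) = 6*w² (C(w) = w²*6 = 6*w²)
s(F) = 6/(-2 + (-1 + 6*F²)²)
(R(22) + ((7 + s(P)) - 6))² = (2*22 + ((7 + 6/(-2 + (-1 + 6*(-2)²)²)) - 6))² = (44 + ((7 + 6/(-2 + (-1 + 6*4)²)) - 6))² = (44 + ((7 + 6/(-2 + (-1 + 24)²)) - 6))² = (44 + ((7 + 6/(-2 + 23²)) - 6))² = (44 + ((7 + 6/(-2 + 529)) - 6))² = (44 + ((7 + 6/527) - 6))² = (44 + (3695/527 - 6))² = (44 + 533/527)² = (23721/527)² = 562685841/277729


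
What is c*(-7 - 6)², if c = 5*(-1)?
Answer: -845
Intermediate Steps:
c = -5
c*(-7 - 6)² = -5*(-7 - 6)² = -5*(-13)² = -5*169 = -845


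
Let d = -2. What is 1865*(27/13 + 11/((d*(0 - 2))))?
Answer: 468115/52 ≈ 9002.2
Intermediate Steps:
1865*(27/13 + 11/((d*(0 - 2)))) = 1865*(27/13 + 11/((-2*(0 - 2)))) = 1865*(27*(1/13) + 11/((-2*(-2)))) = 1865*(27/13 + 11/4) = 1865*(251/52) = 468115/52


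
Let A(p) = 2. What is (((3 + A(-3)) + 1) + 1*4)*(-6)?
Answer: -60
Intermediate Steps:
(((3 + A(-3)) + 1) + 1*4)*(-6) = (((3 + 2) + 1) + 1*4)*(-6) = ((5 + 1) + 4)*(-6) = (6 + 4)*(-6) = 10*(-6) = -60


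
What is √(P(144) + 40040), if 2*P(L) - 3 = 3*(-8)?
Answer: √160118/2 ≈ 200.07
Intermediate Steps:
P(L) = -21/2 (P(L) = 3/2 + (3*(-8))/2 = 3/2 + (½)*(-24) = 3/2 - 12 = -21/2)
√(P(144) + 40040) = √(-21/2 + 40040) = √(80059/2) = √160118/2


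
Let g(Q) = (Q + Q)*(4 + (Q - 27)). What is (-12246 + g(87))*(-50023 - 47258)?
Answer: 107981910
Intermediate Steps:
g(Q) = 2*Q*(-23 + Q) (g(Q) = (2*Q)*(4 + (-27 + Q)) = (2*Q)*(-23 + Q) = 2*Q*(-23 + Q))
(-12246 + g(87))*(-50023 - 47258) = (-12246 + 2*87*(-23 + 87))*(-50023 - 47258) = (-12246 + 2*87*64)*(-97281) = (-12246 + 11136)*(-97281) = -1110*(-97281) = 107981910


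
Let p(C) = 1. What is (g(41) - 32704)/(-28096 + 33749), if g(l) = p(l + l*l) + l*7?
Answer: -32416/5653 ≈ -5.7343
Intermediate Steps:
g(l) = 1 + 7*l (g(l) = 1 + l*7 = 1 + 7*l)
(g(41) - 32704)/(-28096 + 33749) = ((1 + 7*41) - 32704)/(-28096 + 33749) = ((1 + 287) - 32704)/5653 = (288 - 32704)*(1/5653) = -32416*1/5653 = -32416/5653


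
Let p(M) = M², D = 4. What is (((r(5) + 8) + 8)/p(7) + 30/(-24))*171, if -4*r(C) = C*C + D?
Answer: -2565/14 ≈ -183.21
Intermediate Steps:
r(C) = -1 - C²/4 (r(C) = -(C*C + 4)/4 = -(C² + 4)/4 = -(4 + C²)/4 = -1 - C²/4)
(((r(5) + 8) + 8)/p(7) + 30/(-24))*171 = ((((-1 - ¼*5²) + 8) + 8)/(7²) + 30/(-24))*171 = ((((-1 - ¼*25) + 8) + 8)/49 + 30*(-1/24))*171 = ((((-1 - 25/4) + 8) + 8)*(1/49) - 5/4)*171 = (((-29/4 + 8) + 8)*(1/49) - 5/4)*171 = ((¾ + 8)*(1/49) - 5/4)*171 = ((35/4)*(1/49) - 5/4)*171 = (5/28 - 5/4)*171 = -15/14*171 = -2565/14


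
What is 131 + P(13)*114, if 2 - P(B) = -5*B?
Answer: 7769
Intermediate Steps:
P(B) = 2 + 5*B (P(B) = 2 - (-5)*B = 2 + 5*B)
131 + P(13)*114 = 131 + (2 + 5*13)*114 = 131 + (2 + 65)*114 = 131 + 67*114 = 131 + 7638 = 7769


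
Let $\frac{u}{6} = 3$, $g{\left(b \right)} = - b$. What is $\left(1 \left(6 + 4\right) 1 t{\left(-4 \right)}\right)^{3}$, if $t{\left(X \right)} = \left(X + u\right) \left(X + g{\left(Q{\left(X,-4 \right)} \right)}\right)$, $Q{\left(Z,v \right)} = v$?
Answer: $0$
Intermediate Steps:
$u = 18$ ($u = 6 \cdot 3 = 18$)
$t{\left(X \right)} = \left(4 + X\right) \left(18 + X\right)$ ($t{\left(X \right)} = \left(X + 18\right) \left(X - -4\right) = \left(18 + X\right) \left(X + 4\right) = \left(18 + X\right) \left(4 + X\right) = \left(4 + X\right) \left(18 + X\right)$)
$\left(1 \left(6 + 4\right) 1 t{\left(-4 \right)}\right)^{3} = \left(1 \left(6 + 4\right) 1 \left(72 + \left(-4\right)^{2} + 22 \left(-4\right)\right)\right)^{3} = \left(1 \cdot 10 \cdot 1 \left(72 + 16 - 88\right)\right)^{3} = \left(1 \cdot 10 \cdot 0\right)^{3} = \left(10 \cdot 0\right)^{3} = 0^{3} = 0$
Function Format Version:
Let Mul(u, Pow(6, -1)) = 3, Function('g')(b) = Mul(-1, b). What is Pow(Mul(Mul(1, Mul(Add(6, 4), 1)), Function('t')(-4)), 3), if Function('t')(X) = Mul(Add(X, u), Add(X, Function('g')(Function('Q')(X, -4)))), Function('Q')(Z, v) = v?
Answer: 0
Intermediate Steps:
u = 18 (u = Mul(6, 3) = 18)
Function('t')(X) = Mul(Add(4, X), Add(18, X)) (Function('t')(X) = Mul(Add(X, 18), Add(X, Mul(-1, -4))) = Mul(Add(18, X), Add(X, 4)) = Mul(Add(18, X), Add(4, X)) = Mul(Add(4, X), Add(18, X)))
Pow(Mul(Mul(1, Mul(Add(6, 4), 1)), Function('t')(-4)), 3) = Pow(Mul(Mul(1, Mul(Add(6, 4), 1)), Add(72, Pow(-4, 2), Mul(22, -4))), 3) = Pow(Mul(Mul(1, Mul(10, 1)), Add(72, 16, -88)), 3) = Pow(Mul(Mul(1, 10), 0), 3) = Pow(Mul(10, 0), 3) = Pow(0, 3) = 0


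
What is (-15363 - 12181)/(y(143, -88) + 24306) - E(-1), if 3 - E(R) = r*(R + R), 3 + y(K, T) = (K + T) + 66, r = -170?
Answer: 1025418/3053 ≈ 335.87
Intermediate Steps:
y(K, T) = 63 + K + T (y(K, T) = -3 + ((K + T) + 66) = -3 + (66 + K + T) = 63 + K + T)
E(R) = 3 + 340*R (E(R) = 3 - (-170)*(R + R) = 3 - (-170)*2*R = 3 - (-340)*R = 3 + 340*R)
(-15363 - 12181)/(y(143, -88) + 24306) - E(-1) = (-15363 - 12181)/((63 + 143 - 88) + 24306) - (3 + 340*(-1)) = -27544/(118 + 24306) - (3 - 340) = -27544/24424 - 1*(-337) = -27544*1/24424 + 337 = -3443/3053 + 337 = 1025418/3053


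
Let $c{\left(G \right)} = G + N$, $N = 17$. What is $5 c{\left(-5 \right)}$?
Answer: $60$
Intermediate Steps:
$c{\left(G \right)} = 17 + G$ ($c{\left(G \right)} = G + 17 = 17 + G$)
$5 c{\left(-5 \right)} = 5 \left(17 - 5\right) = 5 \cdot 12 = 60$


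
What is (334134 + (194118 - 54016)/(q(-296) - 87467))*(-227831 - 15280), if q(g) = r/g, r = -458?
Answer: -1051529500457457582/12944887 ≈ -8.1231e+10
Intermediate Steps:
q(g) = -458/g
(334134 + (194118 - 54016)/(q(-296) - 87467))*(-227831 - 15280) = (334134 + (194118 - 54016)/(-458/(-296) - 87467))*(-227831 - 15280) = (334134 + 140102/(-458*(-1/296) - 87467))*(-243111) = (334134 + 140102/(229/148 - 87467))*(-243111) = (334134 + 140102/(-12944887/148))*(-243111) = (334134 + 140102*(-148/12944887))*(-243111) = (334134 - 20735096/12944887)*(-243111) = (4325306137762/12944887)*(-243111) = -1051529500457457582/12944887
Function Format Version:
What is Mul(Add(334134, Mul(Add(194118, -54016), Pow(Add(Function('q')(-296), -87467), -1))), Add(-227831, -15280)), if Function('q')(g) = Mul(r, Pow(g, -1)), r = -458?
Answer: Rational(-1051529500457457582, 12944887) ≈ -8.1231e+10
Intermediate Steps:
Function('q')(g) = Mul(-458, Pow(g, -1))
Mul(Add(334134, Mul(Add(194118, -54016), Pow(Add(Function('q')(-296), -87467), -1))), Add(-227831, -15280)) = Mul(Add(334134, Mul(Add(194118, -54016), Pow(Add(Mul(-458, Pow(-296, -1)), -87467), -1))), Add(-227831, -15280)) = Mul(Add(334134, Mul(140102, Pow(Add(Mul(-458, Rational(-1, 296)), -87467), -1))), -243111) = Mul(Add(334134, Mul(140102, Pow(Add(Rational(229, 148), -87467), -1))), -243111) = Mul(Add(334134, Mul(140102, Pow(Rational(-12944887, 148), -1))), -243111) = Mul(Add(334134, Mul(140102, Rational(-148, 12944887))), -243111) = Mul(Add(334134, Rational(-20735096, 12944887)), -243111) = Mul(Rational(4325306137762, 12944887), -243111) = Rational(-1051529500457457582, 12944887)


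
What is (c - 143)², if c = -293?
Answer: 190096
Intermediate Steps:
(c - 143)² = (-293 - 143)² = (-436)² = 190096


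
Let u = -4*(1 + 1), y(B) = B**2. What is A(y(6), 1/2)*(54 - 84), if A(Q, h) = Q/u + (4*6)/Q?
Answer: 115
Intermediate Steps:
u = -8 (u = -4*2 = -8)
A(Q, h) = 24/Q - Q/8 (A(Q, h) = Q/(-8) + (4*6)/Q = Q*(-1/8) + 24/Q = -Q/8 + 24/Q = 24/Q - Q/8)
A(y(6), 1/2)*(54 - 84) = (24/(6**2) - 1/8*6**2)*(54 - 84) = (24/36 - 1/8*36)*(-30) = (24*(1/36) - 9/2)*(-30) = (2/3 - 9/2)*(-30) = -23/6*(-30) = 115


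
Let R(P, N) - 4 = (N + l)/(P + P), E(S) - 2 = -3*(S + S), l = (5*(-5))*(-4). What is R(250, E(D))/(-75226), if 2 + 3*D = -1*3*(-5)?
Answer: -519/9403250 ≈ -5.5194e-5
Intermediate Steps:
D = 13/3 (D = -⅔ + (-1*3*(-5))/3 = -⅔ + (-3*(-5))/3 = -⅔ + (⅓)*15 = -⅔ + 5 = 13/3 ≈ 4.3333)
l = 100 (l = -25*(-4) = 100)
E(S) = 2 - 6*S (E(S) = 2 - 3*(S + S) = 2 - 6*S)
R(P, N) = 4 + (100 + N)/(2*P) (R(P, N) = 4 + (N + 100)/(P + P) = 4 + (100 + N)/((2*P)) = 4 + (100 + N)*(1/(2*P)) = 4 + (100 + N)/(2*P))
R(250, E(D))/(-75226) = ((½)*(100 + (2 - 6*13/3) + 8*250)/250)/(-75226) = ((½)*(1/250)*(100 + (2 - 26) + 2000))*(-1/75226) = ((½)*(1/250)*(100 - 24 + 2000))*(-1/75226) = ((½)*(1/250)*2076)*(-1/75226) = (519/125)*(-1/75226) = -519/9403250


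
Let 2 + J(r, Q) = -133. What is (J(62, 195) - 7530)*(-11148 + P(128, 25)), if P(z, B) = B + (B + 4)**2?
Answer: 78811530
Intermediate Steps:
P(z, B) = B + (4 + B)**2
J(r, Q) = -135 (J(r, Q) = -2 - 133 = -135)
(J(62, 195) - 7530)*(-11148 + P(128, 25)) = (-135 - 7530)*(-11148 + (25 + (4 + 25)**2)) = -7665*(-11148 + (25 + 29**2)) = -7665*(-11148 + (25 + 841)) = -7665*(-11148 + 866) = -7665*(-10282) = 78811530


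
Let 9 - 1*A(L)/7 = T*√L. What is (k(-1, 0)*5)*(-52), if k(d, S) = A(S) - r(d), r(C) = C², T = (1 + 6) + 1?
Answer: -16120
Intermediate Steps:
T = 8 (T = 7 + 1 = 8)
A(L) = 63 - 56*√L
k(d, S) = 63 - d² - 56*√S (k(d, S) = (63 - 56*√S) - d² = 63 - d² - 56*√S)
(k(-1, 0)*5)*(-52) = ((63 - 1*(-1)² - 56*√0)*5)*(-52) = ((63 - 1*1 - 56*0)*5)*(-52) = ((63 - 1 + 0)*5)*(-52) = (62*5)*(-52) = 310*(-52) = -16120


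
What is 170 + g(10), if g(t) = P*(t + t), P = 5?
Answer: 270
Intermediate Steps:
g(t) = 10*t (g(t) = 5*(t + t) = 5*(2*t) = 10*t)
170 + g(10) = 170 + 10*10 = 170 + 100 = 270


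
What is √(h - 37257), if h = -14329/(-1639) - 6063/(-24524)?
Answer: I*√15044702658786760091/20097418 ≈ 193.0*I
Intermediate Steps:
h = 361341653/40194836 (h = -14329*(-1/1639) - 6063*(-1/24524) = 14329/1639 + 6063/24524 = 361341653/40194836 ≈ 8.9897)
√(h - 37257) = √(361341653/40194836 - 37257) = √(-1497177663199/40194836) = I*√15044702658786760091/20097418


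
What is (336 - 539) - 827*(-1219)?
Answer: 1007910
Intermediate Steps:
(336 - 539) - 827*(-1219) = -203 + 1008113 = 1007910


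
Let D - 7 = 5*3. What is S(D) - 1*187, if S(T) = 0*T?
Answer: -187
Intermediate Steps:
D = 22 (D = 7 + 5*3 = 7 + 15 = 22)
S(T) = 0
S(D) - 1*187 = 0 - 1*187 = 0 - 187 = -187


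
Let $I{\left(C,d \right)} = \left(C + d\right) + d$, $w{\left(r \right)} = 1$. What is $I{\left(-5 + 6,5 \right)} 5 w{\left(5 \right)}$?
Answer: $55$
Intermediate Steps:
$I{\left(C,d \right)} = C + 2 d$
$I{\left(-5 + 6,5 \right)} 5 w{\left(5 \right)} = \left(\left(-5 + 6\right) + 2 \cdot 5\right) 5 \cdot 1 = \left(1 + 10\right) 5 \cdot 1 = 11 \cdot 5 \cdot 1 = 55 \cdot 1 = 55$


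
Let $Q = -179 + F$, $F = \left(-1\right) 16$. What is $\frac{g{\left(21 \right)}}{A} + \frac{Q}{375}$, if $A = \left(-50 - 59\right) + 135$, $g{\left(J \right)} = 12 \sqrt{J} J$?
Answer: $- \frac{13}{25} + \frac{126 \sqrt{21}}{13} \approx 43.896$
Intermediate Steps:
$F = -16$
$g{\left(J \right)} = 12 J^{\frac{3}{2}}$
$A = 26$ ($A = -109 + 135 = 26$)
$Q = -195$ ($Q = -179 - 16 = -195$)
$\frac{g{\left(21 \right)}}{A} + \frac{Q}{375} = \frac{12 \cdot 21^{\frac{3}{2}}}{26} - \frac{195}{375} = 12 \cdot 21 \sqrt{21} \cdot \frac{1}{26} - \frac{13}{25} = 252 \sqrt{21} \cdot \frac{1}{26} - \frac{13}{25} = \frac{126 \sqrt{21}}{13} - \frac{13}{25} = - \frac{13}{25} + \frac{126 \sqrt{21}}{13}$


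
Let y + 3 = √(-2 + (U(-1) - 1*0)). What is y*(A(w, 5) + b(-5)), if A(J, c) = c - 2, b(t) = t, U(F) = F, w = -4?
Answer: 6 - 2*I*√3 ≈ 6.0 - 3.4641*I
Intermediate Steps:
y = -3 + I*√3 (y = -3 + √(-2 + (-1 - 1*0)) = -3 + √(-2 + (-1 + 0)) = -3 + √(-2 - 1) = -3 + √(-3) = -3 + I*√3 ≈ -3.0 + 1.732*I)
A(J, c) = -2 + c
y*(A(w, 5) + b(-5)) = (-3 + I*√3)*((-2 + 5) - 5) = (-3 + I*√3)*(3 - 5) = (-3 + I*√3)*(-2) = 6 - 2*I*√3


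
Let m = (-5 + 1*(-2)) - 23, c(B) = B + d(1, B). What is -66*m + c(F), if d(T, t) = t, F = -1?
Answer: 1978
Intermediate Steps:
c(B) = 2*B (c(B) = B + B = 2*B)
m = -30 (m = (-5 - 2) - 23 = -7 - 23 = -30)
-66*m + c(F) = -66*(-30) + 2*(-1) = 1980 - 2 = 1978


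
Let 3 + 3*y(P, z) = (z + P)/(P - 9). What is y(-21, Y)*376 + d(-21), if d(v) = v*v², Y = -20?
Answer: -425957/45 ≈ -9465.7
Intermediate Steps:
d(v) = v³
y(P, z) = -1 + (P + z)/(3*(-9 + P)) (y(P, z) = -1 + ((z + P)/(P - 9))/3 = -1 + ((P + z)/(-9 + P))/3 = -1 + (P + z)/(3*(-9 + P)))
y(-21, Y)*376 + d(-21) = ((27 - 20 - 2*(-21))/(3*(-9 - 21)))*376 + (-21)³ = ((⅓)*(27 - 20 + 42)/(-30))*376 - 9261 = ((⅓)*(-1/30)*49)*376 - 9261 = -49/90*376 - 9261 = -9212/45 - 9261 = -425957/45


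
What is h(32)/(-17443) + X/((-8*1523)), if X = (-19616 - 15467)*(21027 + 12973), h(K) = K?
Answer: 2600799219514/26565689 ≈ 97901.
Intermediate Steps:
X = -1192822000 (X = -35083*34000 = -1192822000)
h(32)/(-17443) + X/((-8*1523)) = 32/(-17443) - 1192822000/((-8*1523)) = 32*(-1/17443) - 1192822000/(-12184) = -32/17443 - 1192822000*(-1/12184) = -32/17443 + 149102750/1523 = 2600799219514/26565689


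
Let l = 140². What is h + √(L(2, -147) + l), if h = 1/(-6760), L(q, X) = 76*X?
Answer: -1/6760 + 14*√43 ≈ 91.804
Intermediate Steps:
l = 19600
h = -1/6760 ≈ -0.00014793
h + √(L(2, -147) + l) = -1/6760 + √(76*(-147) + 19600) = -1/6760 + √(-11172 + 19600) = -1/6760 + √8428 = -1/6760 + 14*√43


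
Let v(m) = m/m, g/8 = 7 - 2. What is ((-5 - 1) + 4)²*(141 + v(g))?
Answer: 568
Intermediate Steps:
g = 40 (g = 8*(7 - 2) = 8*5 = 40)
v(m) = 1
((-5 - 1) + 4)²*(141 + v(g)) = ((-5 - 1) + 4)²*(141 + 1) = (-6 + 4)²*142 = (-2)²*142 = 4*142 = 568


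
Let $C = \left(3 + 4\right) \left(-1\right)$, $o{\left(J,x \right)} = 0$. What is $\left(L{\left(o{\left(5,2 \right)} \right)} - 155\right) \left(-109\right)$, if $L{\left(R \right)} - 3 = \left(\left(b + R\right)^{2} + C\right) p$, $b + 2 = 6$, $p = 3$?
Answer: $13625$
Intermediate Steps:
$b = 4$ ($b = -2 + 6 = 4$)
$C = -7$ ($C = 7 \left(-1\right) = -7$)
$L{\left(R \right)} = -18 + 3 \left(4 + R\right)^{2}$ ($L{\left(R \right)} = 3 + \left(\left(4 + R\right)^{2} - 7\right) 3 = 3 + \left(-7 + \left(4 + R\right)^{2}\right) 3 = 3 + \left(-21 + 3 \left(4 + R\right)^{2}\right) = -18 + 3 \left(4 + R\right)^{2}$)
$\left(L{\left(o{\left(5,2 \right)} \right)} - 155\right) \left(-109\right) = \left(\left(-18 + 3 \left(4 + 0\right)^{2}\right) - 155\right) \left(-109\right) = \left(\left(-18 + 3 \cdot 4^{2}\right) - 155\right) \left(-109\right) = \left(\left(-18 + 3 \cdot 16\right) - 155\right) \left(-109\right) = \left(\left(-18 + 48\right) - 155\right) \left(-109\right) = \left(30 - 155\right) \left(-109\right) = \left(-125\right) \left(-109\right) = 13625$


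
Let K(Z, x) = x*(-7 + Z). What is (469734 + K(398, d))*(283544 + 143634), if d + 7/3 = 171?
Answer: 686495550544/3 ≈ 2.2883e+11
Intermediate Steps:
d = 506/3 (d = -7/3 + 171 = 506/3 ≈ 168.67)
(469734 + K(398, d))*(283544 + 143634) = (469734 + 506*(-7 + 398)/3)*(283544 + 143634) = (469734 + (506/3)*391)*427178 = (469734 + 197846/3)*427178 = (1607048/3)*427178 = 686495550544/3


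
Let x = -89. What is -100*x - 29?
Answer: 8871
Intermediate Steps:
-100*x - 29 = -100*(-89) - 29 = 8900 - 29 = 8871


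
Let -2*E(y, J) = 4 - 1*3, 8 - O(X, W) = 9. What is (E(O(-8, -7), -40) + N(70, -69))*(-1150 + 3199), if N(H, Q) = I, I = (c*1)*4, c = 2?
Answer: 30735/2 ≈ 15368.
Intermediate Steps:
O(X, W) = -1 (O(X, W) = 8 - 1*9 = 8 - 9 = -1)
E(y, J) = -1/2 (E(y, J) = -(4 - 1*3)/2 = -(4 - 3)/2 = -1/2*1 = -1/2)
I = 8 (I = (2*1)*4 = 2*4 = 8)
N(H, Q) = 8
(E(O(-8, -7), -40) + N(70, -69))*(-1150 + 3199) = (-1/2 + 8)*(-1150 + 3199) = (15/2)*2049 = 30735/2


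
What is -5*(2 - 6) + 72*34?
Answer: 2468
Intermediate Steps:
-5*(2 - 6) + 72*34 = -5*(-4) + 2448 = 20 + 2448 = 2468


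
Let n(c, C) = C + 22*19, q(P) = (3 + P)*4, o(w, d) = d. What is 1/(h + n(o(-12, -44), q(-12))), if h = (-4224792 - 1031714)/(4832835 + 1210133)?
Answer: 3021484/1151578635 ≈ 0.0026238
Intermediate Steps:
q(P) = 12 + 4*P
n(c, C) = 418 + C (n(c, C) = C + 418 = 418 + C)
h = -2628253/3021484 (h = -5256506/6042968 = -5256506*1/6042968 = -2628253/3021484 ≈ -0.86985)
1/(h + n(o(-12, -44), q(-12))) = 1/(-2628253/3021484 + (418 + (12 + 4*(-12)))) = 1/(-2628253/3021484 + (418 + (12 - 48))) = 1/(-2628253/3021484 + (418 - 36)) = 1/(-2628253/3021484 + 382) = 1/(1151578635/3021484) = 3021484/1151578635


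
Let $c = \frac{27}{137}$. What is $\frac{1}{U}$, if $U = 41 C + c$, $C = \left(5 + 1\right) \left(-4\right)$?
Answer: $- \frac{137}{134781} \approx -0.0010165$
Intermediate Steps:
$C = -24$ ($C = 6 \left(-4\right) = -24$)
$c = \frac{27}{137}$ ($c = 27 \cdot \frac{1}{137} = \frac{27}{137} \approx 0.19708$)
$U = - \frac{134781}{137}$ ($U = 41 \left(-24\right) + \frac{27}{137} = -984 + \frac{27}{137} = - \frac{134781}{137} \approx -983.8$)
$\frac{1}{U} = \frac{1}{- \frac{134781}{137}} = - \frac{137}{134781}$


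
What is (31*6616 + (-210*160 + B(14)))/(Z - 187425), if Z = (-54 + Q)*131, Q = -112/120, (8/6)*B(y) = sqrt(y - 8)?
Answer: -197880/224563 - 45*sqrt(6)/11677276 ≈ -0.88119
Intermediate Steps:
B(y) = 3*sqrt(-8 + y)/4 (B(y) = 3*sqrt(y - 8)/4 = 3*sqrt(-8 + y)/4)
Q = -14/15 (Q = -112*1/120 = -14/15 ≈ -0.93333)
Z = -107944/15 (Z = (-54 - 14/15)*131 = -824/15*131 = -107944/15 ≈ -7196.3)
(31*6616 + (-210*160 + B(14)))/(Z - 187425) = (31*6616 + (-210*160 + 3*sqrt(-8 + 14)/4))/(-107944/15 - 187425) = (205096 + (-33600 + 3*sqrt(6)/4))/(-2919319/15) = (171496 + 3*sqrt(6)/4)*(-15/2919319) = -197880/224563 - 45*sqrt(6)/11677276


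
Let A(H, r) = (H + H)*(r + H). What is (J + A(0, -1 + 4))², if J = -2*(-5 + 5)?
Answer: 0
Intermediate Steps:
A(H, r) = 2*H*(H + r) (A(H, r) = (2*H)*(H + r) = 2*H*(H + r))
J = 0 (J = -2*0 = 0)
(J + A(0, -1 + 4))² = (0 + 2*0*(0 + (-1 + 4)))² = (0 + 2*0*(0 + 3))² = (0 + 2*0*3)² = (0 + 0)² = 0² = 0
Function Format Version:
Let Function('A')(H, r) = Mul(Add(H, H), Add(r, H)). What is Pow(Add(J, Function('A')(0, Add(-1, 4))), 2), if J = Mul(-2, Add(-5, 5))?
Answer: 0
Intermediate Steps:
Function('A')(H, r) = Mul(2, H, Add(H, r)) (Function('A')(H, r) = Mul(Mul(2, H), Add(H, r)) = Mul(2, H, Add(H, r)))
J = 0 (J = Mul(-2, 0) = 0)
Pow(Add(J, Function('A')(0, Add(-1, 4))), 2) = Pow(Add(0, Mul(2, 0, Add(0, Add(-1, 4)))), 2) = Pow(Add(0, Mul(2, 0, Add(0, 3))), 2) = Pow(Add(0, Mul(2, 0, 3)), 2) = Pow(Add(0, 0), 2) = Pow(0, 2) = 0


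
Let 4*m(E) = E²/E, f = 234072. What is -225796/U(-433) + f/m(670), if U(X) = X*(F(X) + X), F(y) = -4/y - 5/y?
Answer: 4384599773/3140290 ≈ 1396.2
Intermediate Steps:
F(y) = -9/y
U(X) = X*(X - 9/X) (U(X) = X*(-9/X + X) = X*(X - 9/X))
m(E) = E/4 (m(E) = (E²/E)/4 = E/4)
-225796/U(-433) + f/m(670) = -225796/(-9 + (-433)²) + 234072/(((¼)*670)) = -225796/(-9 + 187489) + 234072/(335/2) = -225796/187480 + 234072*(2/335) = -225796*1/187480 + 468144/335 = -56449/46870 + 468144/335 = 4384599773/3140290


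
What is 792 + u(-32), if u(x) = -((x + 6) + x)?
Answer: 850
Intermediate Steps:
u(x) = -6 - 2*x (u(x) = -((6 + x) + x) = -(6 + 2*x) = -6 - 2*x)
792 + u(-32) = 792 + (-6 - 2*(-32)) = 792 + (-6 + 64) = 792 + 58 = 850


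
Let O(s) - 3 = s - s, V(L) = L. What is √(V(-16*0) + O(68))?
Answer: √3 ≈ 1.7320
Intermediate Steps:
O(s) = 3 (O(s) = 3 + (s - s) = 3 + 0 = 3)
√(V(-16*0) + O(68)) = √(-16*0 + 3) = √(0 + 3) = √3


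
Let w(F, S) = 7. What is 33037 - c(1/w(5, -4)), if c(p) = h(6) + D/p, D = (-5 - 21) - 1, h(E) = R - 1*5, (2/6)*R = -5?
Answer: 33246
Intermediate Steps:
R = -15 (R = 3*(-5) = -15)
h(E) = -20 (h(E) = -15 - 1*5 = -15 - 5 = -20)
D = -27 (D = -26 - 1 = -27)
c(p) = -20 - 27/p
33037 - c(1/w(5, -4)) = 33037 - (-20 - 27/(1/7)) = 33037 - (-20 - 27/⅐) = 33037 - (-20 - 27*7) = 33037 - (-20 - 189) = 33037 - 1*(-209) = 33037 + 209 = 33246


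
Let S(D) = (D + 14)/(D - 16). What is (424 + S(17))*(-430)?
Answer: -195650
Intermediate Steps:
S(D) = (14 + D)/(-16 + D)
(424 + S(17))*(-430) = (424 + (14 + 17)/(-16 + 17))*(-430) = (424 + 31/1)*(-430) = (424 + 1*31)*(-430) = (424 + 31)*(-430) = 455*(-430) = -195650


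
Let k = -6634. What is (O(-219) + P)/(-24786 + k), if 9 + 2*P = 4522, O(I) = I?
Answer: -815/12568 ≈ -0.064847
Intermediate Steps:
P = 4513/2 (P = -9/2 + (1/2)*4522 = -9/2 + 2261 = 4513/2 ≈ 2256.5)
(O(-219) + P)/(-24786 + k) = (-219 + 4513/2)/(-24786 - 6634) = (4075/2)/(-31420) = (4075/2)*(-1/31420) = -815/12568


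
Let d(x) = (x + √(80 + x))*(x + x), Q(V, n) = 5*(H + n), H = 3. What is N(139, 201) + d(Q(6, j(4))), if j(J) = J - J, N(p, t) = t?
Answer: 651 + 30*√95 ≈ 943.40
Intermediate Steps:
j(J) = 0
Q(V, n) = 15 + 5*n (Q(V, n) = 5*(3 + n) = 15 + 5*n)
d(x) = 2*x*(x + √(80 + x)) (d(x) = (x + √(80 + x))*(2*x) = 2*x*(x + √(80 + x)))
N(139, 201) + d(Q(6, j(4))) = 201 + 2*(15 + 5*0)*((15 + 5*0) + √(80 + (15 + 5*0))) = 201 + 2*(15 + 0)*((15 + 0) + √(80 + (15 + 0))) = 201 + 2*15*(15 + √(80 + 15)) = 201 + 2*15*(15 + √95) = 201 + (450 + 30*√95) = 651 + 30*√95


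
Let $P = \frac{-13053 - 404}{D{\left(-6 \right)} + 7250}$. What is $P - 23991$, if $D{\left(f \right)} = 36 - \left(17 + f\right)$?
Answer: $- \frac{174547982}{7275} \approx -23993.0$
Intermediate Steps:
$D{\left(f \right)} = 19 - f$ ($D{\left(f \right)} = 36 - \left(17 + f\right) = 19 - f$)
$P = - \frac{13457}{7275}$ ($P = \frac{-13053 - 404}{\left(19 - -6\right) + 7250} = - \frac{13457}{\left(19 + 6\right) + 7250} = - \frac{13457}{25 + 7250} = - \frac{13457}{7275} \approx -1.8498$)
$P - 23991 = - \frac{13457}{7275} - 23991 = - \frac{174547982}{7275}$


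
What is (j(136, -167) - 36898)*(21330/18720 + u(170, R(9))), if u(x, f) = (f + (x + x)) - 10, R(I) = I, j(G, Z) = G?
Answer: -1300437369/104 ≈ -1.2504e+7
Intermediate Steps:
u(x, f) = -10 + f + 2*x (u(x, f) = (f + 2*x) - 10 = -10 + f + 2*x)
(j(136, -167) - 36898)*(21330/18720 + u(170, R(9))) = (136 - 36898)*(21330/18720 + (-10 + 9 + 2*170)) = -36762*(21330*(1/18720) + (-10 + 9 + 340)) = -36762*(237/208 + 339) = -36762*70749/208 = -1300437369/104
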